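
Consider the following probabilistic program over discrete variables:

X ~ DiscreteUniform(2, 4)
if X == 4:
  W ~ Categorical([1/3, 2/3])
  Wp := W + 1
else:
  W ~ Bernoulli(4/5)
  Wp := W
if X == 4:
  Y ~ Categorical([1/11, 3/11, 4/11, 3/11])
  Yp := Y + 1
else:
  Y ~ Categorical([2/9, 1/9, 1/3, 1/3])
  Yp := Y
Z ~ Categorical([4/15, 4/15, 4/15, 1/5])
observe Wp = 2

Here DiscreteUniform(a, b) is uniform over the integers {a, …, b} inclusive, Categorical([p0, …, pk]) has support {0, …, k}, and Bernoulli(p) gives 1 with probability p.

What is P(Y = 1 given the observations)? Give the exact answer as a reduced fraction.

P(Y = 1 | obs) = 3/11

Enumerate traces; 16 have nonzero weight after conditioning:
  (X=4, W=1, Y=0, Z=0) weight 8/1485
  (X=4, W=1, Y=0, Z=1) weight 8/1485
  (X=4, W=1, Y=0, Z=2) weight 8/1485
  (X=4, W=1, Y=0, Z=3) weight 2/495
  (X=4, W=1, Y=1, Z=0) weight 8/495
  (X=4, W=1, Y=1, Z=1) weight 8/495
  (X=4, W=1, Y=1, Z=2) weight 8/495
  (X=4, W=1, Y=1, Z=3) weight 2/165
  (X=4, W=1, Y=2, Z=0) weight 32/1485
  (X=4, W=1, Y=3, Z=0) weight 8/495
  … 6 more
Group by Y:
  weight(Y=0) = 2/99
  weight(Y=1) = 2/33
  weight(Y=2) = 8/99
  weight(Y=3) = 2/33
Total weight = 2/99 + 2/33 + 8/99 + 2/33 = 2/9
P(Y=0 | obs) = 2/99 / 2/9 = 1/11
P(Y=1 | obs) = 2/33 / 2/9 = 3/11
P(Y=2 | obs) = 8/99 / 2/9 = 4/11
P(Y=3 | obs) = 2/33 / 2/9 = 3/11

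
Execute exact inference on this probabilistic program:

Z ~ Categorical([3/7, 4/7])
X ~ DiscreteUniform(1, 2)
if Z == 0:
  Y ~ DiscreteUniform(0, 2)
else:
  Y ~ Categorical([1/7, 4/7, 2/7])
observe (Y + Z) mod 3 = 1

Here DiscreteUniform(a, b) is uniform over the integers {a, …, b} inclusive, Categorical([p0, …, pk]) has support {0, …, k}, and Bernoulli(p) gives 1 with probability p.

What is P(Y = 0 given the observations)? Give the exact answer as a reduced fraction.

P(Y = 0 | obs) = 4/11

Enumerate traces; 4 have nonzero weight after conditioning:
  (Z=0, X=1, Y=1) weight 1/14
  (Z=0, X=2, Y=1) weight 1/14
  (Z=1, X=1, Y=0) weight 2/49
  (Z=1, X=2, Y=0) weight 2/49
Group by Y:
  weight(Y=0) = 4/49
  weight(Y=1) = 1/7
Total weight = 4/49 + 1/7 = 11/49
P(Y=0 | obs) = 4/49 / 11/49 = 4/11
P(Y=1 | obs) = 1/7 / 11/49 = 7/11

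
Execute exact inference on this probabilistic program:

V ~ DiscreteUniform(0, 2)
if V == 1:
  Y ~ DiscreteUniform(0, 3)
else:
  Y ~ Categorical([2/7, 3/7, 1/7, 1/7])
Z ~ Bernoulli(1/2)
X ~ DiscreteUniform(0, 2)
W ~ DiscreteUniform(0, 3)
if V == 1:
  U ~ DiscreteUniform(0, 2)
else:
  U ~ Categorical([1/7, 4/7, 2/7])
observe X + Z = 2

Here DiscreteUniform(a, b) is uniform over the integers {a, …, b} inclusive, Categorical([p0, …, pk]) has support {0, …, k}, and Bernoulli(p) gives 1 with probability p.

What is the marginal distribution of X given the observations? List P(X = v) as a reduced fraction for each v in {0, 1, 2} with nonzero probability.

Enumerate traces; 288 have nonzero weight after conditioning:
  (V=0, Y=0, Z=0, X=2, W=0, U=0) weight 1/1764
  (V=0, Y=0, Z=0, X=2, W=0, U=1) weight 1/441
  (V=0, Y=0, Z=0, X=2, W=0, U=2) weight 1/882
  (V=0, Y=0, Z=0, X=2, W=1, U=0) weight 1/1764
  (V=0, Y=0, Z=0, X=2, W=1, U=1) weight 1/441
  (V=0, Y=0, Z=0, X=2, W=1, U=2) weight 1/882
  (V=0, Y=0, Z=0, X=2, W=2, U=0) weight 1/1764
  (V=0, Y=0, Z=0, X=2, W=2, U=1) weight 1/441
  (V=0, Y=0, Z=1, X=1, W=0, U=0) weight 1/1764
  … 279 more
Group by X:
  weight(X=1) = 1/6
  weight(X=2) = 1/6
Total weight = 1/6 + 1/6 = 1/3
P(X=1 | obs) = 1/6 / 1/3 = 1/2
P(X=2 | obs) = 1/6 / 1/3 = 1/2

P(X=1) = 1/2, P(X=2) = 1/2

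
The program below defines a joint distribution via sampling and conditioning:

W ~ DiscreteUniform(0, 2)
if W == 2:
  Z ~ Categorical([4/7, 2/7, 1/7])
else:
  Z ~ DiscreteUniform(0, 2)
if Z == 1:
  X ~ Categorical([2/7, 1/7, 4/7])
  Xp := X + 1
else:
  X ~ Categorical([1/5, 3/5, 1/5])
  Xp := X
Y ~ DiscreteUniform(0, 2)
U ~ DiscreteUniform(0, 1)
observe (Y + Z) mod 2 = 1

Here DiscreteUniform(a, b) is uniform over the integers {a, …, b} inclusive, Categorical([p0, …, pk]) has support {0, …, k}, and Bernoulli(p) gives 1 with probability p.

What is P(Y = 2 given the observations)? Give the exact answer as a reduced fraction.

P(Y = 2 | obs) = 20/83

Enumerate traces; 72 have nonzero weight after conditioning:
  (W=0, Z=0, X=0, Y=1, U=0) weight 1/270
  (W=0, Z=0, X=0, Y=1, U=1) weight 1/270
  (W=0, Z=0, X=1, Y=1, U=0) weight 1/90
  (W=0, Z=0, X=1, Y=1, U=1) weight 1/90
  (W=0, Z=0, X=2, Y=1, U=0) weight 1/270
  (W=0, Z=0, X=2, Y=1, U=1) weight 1/270
  (W=0, Z=1, X=0, Y=0, U=0) weight 1/189
  (W=0, Z=1, X=0, Y=0, U=1) weight 1/189
  (W=0, Z=1, X=0, Y=2, U=0) weight 1/189
  … 63 more
Group by Y:
  weight(Y=0) = 20/189
  weight(Y=1) = 43/189
  weight(Y=2) = 20/189
Total weight = 20/189 + 43/189 + 20/189 = 83/189
P(Y=0 | obs) = 20/189 / 83/189 = 20/83
P(Y=1 | obs) = 43/189 / 83/189 = 43/83
P(Y=2 | obs) = 20/189 / 83/189 = 20/83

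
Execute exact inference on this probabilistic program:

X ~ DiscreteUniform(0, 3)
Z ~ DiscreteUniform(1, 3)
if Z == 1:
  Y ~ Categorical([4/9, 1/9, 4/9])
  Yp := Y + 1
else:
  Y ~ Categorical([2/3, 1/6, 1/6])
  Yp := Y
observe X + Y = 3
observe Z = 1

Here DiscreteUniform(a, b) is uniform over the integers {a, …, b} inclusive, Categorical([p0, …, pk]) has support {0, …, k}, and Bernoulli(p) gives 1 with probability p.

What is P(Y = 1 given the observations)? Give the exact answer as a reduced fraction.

Enumerate traces; 3 have nonzero weight after conditioning:
  (X=1, Z=1, Y=2) weight 1/27
  (X=2, Z=1, Y=1) weight 1/108
  (X=3, Z=1, Y=0) weight 1/27
Group by Y:
  weight(Y=0) = 1/27
  weight(Y=1) = 1/108
  weight(Y=2) = 1/27
Total weight = 1/27 + 1/108 + 1/27 = 1/12
P(Y=0 | obs) = 1/27 / 1/12 = 4/9
P(Y=1 | obs) = 1/108 / 1/12 = 1/9
P(Y=2 | obs) = 1/27 / 1/12 = 4/9

P(Y = 1 | obs) = 1/9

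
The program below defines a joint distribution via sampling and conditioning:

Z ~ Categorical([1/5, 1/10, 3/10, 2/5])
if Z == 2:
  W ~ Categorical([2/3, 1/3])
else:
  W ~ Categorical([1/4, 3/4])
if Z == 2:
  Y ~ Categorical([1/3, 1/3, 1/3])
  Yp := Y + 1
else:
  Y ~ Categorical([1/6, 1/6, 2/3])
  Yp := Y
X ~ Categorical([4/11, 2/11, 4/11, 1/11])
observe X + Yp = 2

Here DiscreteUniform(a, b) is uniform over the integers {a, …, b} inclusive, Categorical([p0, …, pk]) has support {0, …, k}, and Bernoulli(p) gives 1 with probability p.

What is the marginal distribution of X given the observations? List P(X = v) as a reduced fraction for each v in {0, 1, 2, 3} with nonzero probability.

Enumerate traces; 22 have nonzero weight after conditioning:
  (Z=0, W=0, Y=0, X=2) weight 1/330
  (Z=0, W=0, Y=1, X=1) weight 1/660
  (Z=0, W=0, Y=2, X=0) weight 2/165
  (Z=0, W=1, Y=0, X=2) weight 1/110
  (Z=0, W=1, Y=1, X=1) weight 1/220
  (Z=0, W=1, Y=2, X=0) weight 2/55
  (Z=1, W=0, Y=0, X=2) weight 1/660
  (Z=1, W=0, Y=1, X=1) weight 1/1320
  … 14 more
Group by X:
  weight(X=0) = 34/165
  weight(X=1) = 13/330
  weight(X=2) = 7/165
Total weight = 34/165 + 13/330 + 7/165 = 19/66
P(X=0 | obs) = 34/165 / 19/66 = 68/95
P(X=1 | obs) = 13/330 / 19/66 = 13/95
P(X=2 | obs) = 7/165 / 19/66 = 14/95

P(X=0) = 68/95, P(X=1) = 13/95, P(X=2) = 14/95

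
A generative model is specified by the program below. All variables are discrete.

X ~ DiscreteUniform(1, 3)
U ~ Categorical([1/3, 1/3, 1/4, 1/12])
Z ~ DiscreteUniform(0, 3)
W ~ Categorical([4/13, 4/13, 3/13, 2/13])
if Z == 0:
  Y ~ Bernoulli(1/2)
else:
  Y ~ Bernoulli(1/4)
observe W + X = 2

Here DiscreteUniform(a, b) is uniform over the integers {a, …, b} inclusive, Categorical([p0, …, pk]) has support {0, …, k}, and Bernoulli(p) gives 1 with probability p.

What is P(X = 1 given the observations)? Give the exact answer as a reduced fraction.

P(X = 1 | obs) = 1/2

Enumerate traces; 64 have nonzero weight after conditioning:
  (X=1, U=0, Z=0, W=1, Y=0) weight 1/234
  (X=1, U=0, Z=0, W=1, Y=1) weight 1/234
  (X=1, U=0, Z=1, W=1, Y=0) weight 1/156
  (X=1, U=0, Z=1, W=1, Y=1) weight 1/468
  (X=1, U=0, Z=2, W=1, Y=0) weight 1/156
  (X=1, U=0, Z=2, W=1, Y=1) weight 1/468
  (X=1, U=0, Z=3, W=1, Y=0) weight 1/156
  (X=1, U=0, Z=3, W=1, Y=1) weight 1/468
  (X=2, U=0, Z=0, W=0, Y=0) weight 1/234
  … 55 more
Group by X:
  weight(X=1) = 4/39
  weight(X=2) = 4/39
Total weight = 4/39 + 4/39 = 8/39
P(X=1 | obs) = 4/39 / 8/39 = 1/2
P(X=2 | obs) = 4/39 / 8/39 = 1/2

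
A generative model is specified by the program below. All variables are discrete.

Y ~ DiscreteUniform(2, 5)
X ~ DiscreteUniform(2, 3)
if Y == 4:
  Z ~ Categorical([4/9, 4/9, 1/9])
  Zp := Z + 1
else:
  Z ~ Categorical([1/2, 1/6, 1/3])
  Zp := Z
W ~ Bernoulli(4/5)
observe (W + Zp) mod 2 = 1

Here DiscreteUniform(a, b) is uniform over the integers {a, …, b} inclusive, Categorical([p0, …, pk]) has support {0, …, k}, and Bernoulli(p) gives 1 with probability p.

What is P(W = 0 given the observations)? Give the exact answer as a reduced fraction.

P(W = 0 | obs) = 19/231

Enumerate traces; 24 have nonzero weight after conditioning:
  (Y=2, X=2, Z=0, W=1) weight 1/20
  (Y=2, X=2, Z=1, W=0) weight 1/240
  (Y=2, X=2, Z=2, W=1) weight 1/30
  (Y=2, X=3, Z=0, W=1) weight 1/20
  (Y=2, X=3, Z=1, W=0) weight 1/240
  (Y=2, X=3, Z=2, W=1) weight 1/30
  (Y=3, X=2, Z=0, W=1) weight 1/20
  (Y=3, X=2, Z=1, W=0) weight 1/240
  … 16 more
Group by W:
  weight(W=0) = 19/360
  weight(W=1) = 53/90
Total weight = 19/360 + 53/90 = 77/120
P(W=0 | obs) = 19/360 / 77/120 = 19/231
P(W=1 | obs) = 53/90 / 77/120 = 212/231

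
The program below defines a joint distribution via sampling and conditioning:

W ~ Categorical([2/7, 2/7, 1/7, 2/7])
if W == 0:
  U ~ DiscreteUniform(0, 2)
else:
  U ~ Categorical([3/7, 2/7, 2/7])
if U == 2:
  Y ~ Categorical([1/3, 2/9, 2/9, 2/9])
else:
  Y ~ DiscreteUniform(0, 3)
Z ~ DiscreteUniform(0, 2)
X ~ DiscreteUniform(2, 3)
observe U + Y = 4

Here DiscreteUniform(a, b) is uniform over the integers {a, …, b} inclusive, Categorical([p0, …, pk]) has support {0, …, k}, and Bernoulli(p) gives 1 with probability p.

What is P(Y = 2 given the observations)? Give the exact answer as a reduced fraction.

Enumerate traces; 48 have nonzero weight after conditioning:
  (W=0, U=1, Y=3, Z=0, X=2) weight 1/252
  (W=0, U=1, Y=3, Z=0, X=3) weight 1/252
  (W=0, U=1, Y=3, Z=1, X=2) weight 1/252
  (W=0, U=1, Y=3, Z=1, X=3) weight 1/252
  (W=0, U=1, Y=3, Z=2, X=2) weight 1/252
  (W=0, U=1, Y=3, Z=2, X=3) weight 1/252
  (W=0, U=2, Y=2, Z=0, X=2) weight 2/567
  (W=0, U=2, Y=2, Z=0, X=3) weight 2/567
  … 40 more
Group by Y:
  weight(Y=2) = 88/1323
  weight(Y=3) = 11/147
Total weight = 88/1323 + 11/147 = 187/1323
P(Y=2 | obs) = 88/1323 / 187/1323 = 8/17
P(Y=3 | obs) = 11/147 / 187/1323 = 9/17

P(Y = 2 | obs) = 8/17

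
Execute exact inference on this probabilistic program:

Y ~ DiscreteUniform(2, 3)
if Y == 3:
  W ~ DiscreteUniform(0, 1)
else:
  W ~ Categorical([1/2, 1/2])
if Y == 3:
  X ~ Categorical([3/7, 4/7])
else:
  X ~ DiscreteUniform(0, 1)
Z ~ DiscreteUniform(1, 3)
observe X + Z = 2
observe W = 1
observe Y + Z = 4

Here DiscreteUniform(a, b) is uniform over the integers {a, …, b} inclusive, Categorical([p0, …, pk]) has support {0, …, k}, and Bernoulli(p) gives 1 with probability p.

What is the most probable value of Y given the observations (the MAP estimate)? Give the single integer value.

Enumerate traces; 2 have nonzero weight after conditioning:
  (Y=2, W=1, X=0, Z=2) weight 1/24
  (Y=3, W=1, X=1, Z=1) weight 1/21
Group by Y:
  weight(Y=2) = 1/24
  weight(Y=3) = 1/21
Total weight = 1/24 + 1/21 = 5/56
P(Y=2 | obs) = 1/24 / 5/56 = 7/15
P(Y=3 | obs) = 1/21 / 5/56 = 8/15
argmax = 3

argmax_v P(Y = v | obs) = 3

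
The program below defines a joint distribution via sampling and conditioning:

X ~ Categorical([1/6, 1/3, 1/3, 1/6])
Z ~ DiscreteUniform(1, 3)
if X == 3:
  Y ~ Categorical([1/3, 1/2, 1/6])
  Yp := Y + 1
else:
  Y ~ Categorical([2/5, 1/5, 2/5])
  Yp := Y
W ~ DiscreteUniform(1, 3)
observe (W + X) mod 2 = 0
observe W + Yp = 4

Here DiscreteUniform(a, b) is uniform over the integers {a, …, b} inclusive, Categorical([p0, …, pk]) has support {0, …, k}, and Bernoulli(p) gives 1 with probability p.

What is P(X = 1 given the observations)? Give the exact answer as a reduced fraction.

Enumerate traces; 15 have nonzero weight after conditioning:
  (X=0, Z=1, Y=2, W=2) weight 1/135
  (X=0, Z=2, Y=2, W=2) weight 1/135
  (X=0, Z=3, Y=2, W=2) weight 1/135
  (X=1, Z=1, Y=1, W=3) weight 1/135
  (X=1, Z=2, Y=1, W=3) weight 1/135
  (X=1, Z=3, Y=1, W=3) weight 1/135
  (X=2, Z=1, Y=2, W=2) weight 2/135
  (X=2, Z=2, Y=2, W=2) weight 2/135
  (X=3, Z=1, Y=0, W=3) weight 1/162
  … 6 more
Group by X:
  weight(X=0) = 1/45
  weight(X=1) = 1/45
  weight(X=2) = 2/45
  weight(X=3) = 1/36
Total weight = 1/45 + 1/45 + 2/45 + 1/36 = 7/60
P(X=0 | obs) = 1/45 / 7/60 = 4/21
P(X=1 | obs) = 1/45 / 7/60 = 4/21
P(X=2 | obs) = 2/45 / 7/60 = 8/21
P(X=3 | obs) = 1/36 / 7/60 = 5/21

P(X = 1 | obs) = 4/21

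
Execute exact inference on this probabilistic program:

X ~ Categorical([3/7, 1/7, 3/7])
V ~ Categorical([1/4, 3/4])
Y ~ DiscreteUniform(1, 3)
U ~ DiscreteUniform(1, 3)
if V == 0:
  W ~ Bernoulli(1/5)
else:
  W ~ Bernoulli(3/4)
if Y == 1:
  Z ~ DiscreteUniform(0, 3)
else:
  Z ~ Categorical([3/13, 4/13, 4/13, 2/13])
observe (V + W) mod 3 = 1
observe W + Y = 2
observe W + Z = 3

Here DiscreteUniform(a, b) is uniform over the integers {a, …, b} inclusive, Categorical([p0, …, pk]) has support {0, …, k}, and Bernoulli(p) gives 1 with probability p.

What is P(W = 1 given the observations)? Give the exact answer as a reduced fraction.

P(W = 1 | obs) = 13/43

Enumerate traces; 18 have nonzero weight after conditioning:
  (X=0, V=0, Y=1, U=1, W=1, Z=2) weight 1/1680
  (X=0, V=0, Y=1, U=2, W=1, Z=2) weight 1/1680
  (X=0, V=0, Y=1, U=3, W=1, Z=2) weight 1/1680
  (X=0, V=1, Y=2, U=1, W=0, Z=3) weight 1/728
  (X=0, V=1, Y=2, U=2, W=0, Z=3) weight 1/728
  (X=0, V=1, Y=2, U=3, W=0, Z=3) weight 1/728
  (X=1, V=0, Y=1, U=1, W=1, Z=2) weight 1/5040
  (X=1, V=0, Y=1, U=2, W=1, Z=2) weight 1/5040
  … 10 more
Group by W:
  weight(W=0) = 1/104
  weight(W=1) = 1/240
Total weight = 1/104 + 1/240 = 43/3120
P(W=0 | obs) = 1/104 / 43/3120 = 30/43
P(W=1 | obs) = 1/240 / 43/3120 = 13/43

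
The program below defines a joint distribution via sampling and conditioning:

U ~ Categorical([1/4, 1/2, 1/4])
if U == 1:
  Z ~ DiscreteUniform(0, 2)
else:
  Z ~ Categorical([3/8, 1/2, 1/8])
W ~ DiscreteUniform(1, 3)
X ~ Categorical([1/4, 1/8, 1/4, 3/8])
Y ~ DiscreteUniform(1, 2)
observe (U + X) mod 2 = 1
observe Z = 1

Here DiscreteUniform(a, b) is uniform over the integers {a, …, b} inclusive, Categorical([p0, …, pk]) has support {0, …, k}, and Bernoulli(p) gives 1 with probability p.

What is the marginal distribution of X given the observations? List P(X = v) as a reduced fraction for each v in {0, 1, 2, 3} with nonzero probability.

P(X=0) = 1/5, P(X=1) = 3/20, P(X=2) = 1/5, P(X=3) = 9/20

Enumerate traces; 36 have nonzero weight after conditioning:
  (U=0, Z=1, W=1, X=1, Y=1) weight 1/384
  (U=0, Z=1, W=1, X=1, Y=2) weight 1/384
  (U=0, Z=1, W=1, X=3, Y=1) weight 1/128
  (U=0, Z=1, W=1, X=3, Y=2) weight 1/128
  (U=0, Z=1, W=2, X=1, Y=1) weight 1/384
  (U=0, Z=1, W=2, X=1, Y=2) weight 1/384
  (U=0, Z=1, W=2, X=3, Y=1) weight 1/128
  (U=0, Z=1, W=2, X=3, Y=2) weight 1/128
  (U=1, Z=1, W=1, X=0, Y=1) weight 1/144
  (U=1, Z=1, W=1, X=2, Y=1) weight 1/144
  … 26 more
Group by X:
  weight(X=0) = 1/24
  weight(X=1) = 1/32
  weight(X=2) = 1/24
  weight(X=3) = 3/32
Total weight = 1/24 + 1/32 + 1/24 + 3/32 = 5/24
P(X=0 | obs) = 1/24 / 5/24 = 1/5
P(X=1 | obs) = 1/32 / 5/24 = 3/20
P(X=2 | obs) = 1/24 / 5/24 = 1/5
P(X=3 | obs) = 3/32 / 5/24 = 9/20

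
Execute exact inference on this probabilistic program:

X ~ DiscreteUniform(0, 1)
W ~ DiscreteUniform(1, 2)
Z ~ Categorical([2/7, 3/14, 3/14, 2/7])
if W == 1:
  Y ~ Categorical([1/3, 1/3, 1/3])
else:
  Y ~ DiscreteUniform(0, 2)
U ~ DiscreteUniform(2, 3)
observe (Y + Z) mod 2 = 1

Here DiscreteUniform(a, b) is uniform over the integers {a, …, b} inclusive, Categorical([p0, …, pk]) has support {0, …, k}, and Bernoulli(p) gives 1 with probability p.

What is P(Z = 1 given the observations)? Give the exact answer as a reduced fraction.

Enumerate traces; 48 have nonzero weight after conditioning:
  (X=0, W=1, Z=0, Y=1, U=2) weight 1/84
  (X=0, W=1, Z=0, Y=1, U=3) weight 1/84
  (X=0, W=1, Z=1, Y=0, U=2) weight 1/112
  (X=0, W=1, Z=1, Y=0, U=3) weight 1/112
  (X=0, W=1, Z=1, Y=2, U=2) weight 1/112
  (X=0, W=1, Z=1, Y=2, U=3) weight 1/112
  (X=0, W=1, Z=2, Y=1, U=2) weight 1/112
  (X=0, W=1, Z=2, Y=1, U=3) weight 1/112
  (X=0, W=1, Z=3, Y=0, U=2) weight 1/84
  … 39 more
Group by Z:
  weight(Z=0) = 2/21
  weight(Z=1) = 1/7
  weight(Z=2) = 1/14
  weight(Z=3) = 4/21
Total weight = 2/21 + 1/7 + 1/14 + 4/21 = 1/2
P(Z=0 | obs) = 2/21 / 1/2 = 4/21
P(Z=1 | obs) = 1/7 / 1/2 = 2/7
P(Z=2 | obs) = 1/14 / 1/2 = 1/7
P(Z=3 | obs) = 4/21 / 1/2 = 8/21

P(Z = 1 | obs) = 2/7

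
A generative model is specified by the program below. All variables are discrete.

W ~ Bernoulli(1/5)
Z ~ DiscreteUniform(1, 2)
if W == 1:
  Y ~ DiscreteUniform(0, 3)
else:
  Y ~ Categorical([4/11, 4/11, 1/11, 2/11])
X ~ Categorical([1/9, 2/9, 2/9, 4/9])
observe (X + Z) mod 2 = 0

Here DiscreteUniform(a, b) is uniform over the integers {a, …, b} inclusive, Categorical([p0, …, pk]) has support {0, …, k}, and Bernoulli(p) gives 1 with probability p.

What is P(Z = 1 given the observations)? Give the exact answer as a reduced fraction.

Enumerate traces; 32 have nonzero weight after conditioning:
  (W=0, Z=1, Y=0, X=1) weight 16/495
  (W=0, Z=1, Y=0, X=3) weight 32/495
  (W=0, Z=1, Y=1, X=1) weight 16/495
  (W=0, Z=1, Y=1, X=3) weight 32/495
  (W=0, Z=1, Y=2, X=1) weight 4/495
  (W=0, Z=1, Y=2, X=3) weight 8/495
  (W=0, Z=1, Y=3, X=1) weight 8/495
  (W=0, Z=1, Y=3, X=3) weight 16/495
  (W=0, Z=2, Y=0, X=0) weight 8/495
  … 23 more
Group by Z:
  weight(Z=1) = 1/3
  weight(Z=2) = 1/6
Total weight = 1/3 + 1/6 = 1/2
P(Z=1 | obs) = 1/3 / 1/2 = 2/3
P(Z=2 | obs) = 1/6 / 1/2 = 1/3

P(Z = 1 | obs) = 2/3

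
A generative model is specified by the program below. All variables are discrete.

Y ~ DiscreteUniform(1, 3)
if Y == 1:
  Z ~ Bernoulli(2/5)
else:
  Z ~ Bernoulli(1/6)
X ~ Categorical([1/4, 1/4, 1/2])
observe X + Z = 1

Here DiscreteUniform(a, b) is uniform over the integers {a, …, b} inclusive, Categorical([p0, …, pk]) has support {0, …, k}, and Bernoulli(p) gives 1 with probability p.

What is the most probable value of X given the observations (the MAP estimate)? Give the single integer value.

Enumerate traces; 6 have nonzero weight after conditioning:
  (Y=1, Z=0, X=1) weight 1/20
  (Y=1, Z=1, X=0) weight 1/30
  (Y=2, Z=0, X=1) weight 5/72
  (Y=2, Z=1, X=0) weight 1/72
  (Y=3, Z=0, X=1) weight 5/72
  (Y=3, Z=1, X=0) weight 1/72
Group by X:
  weight(X=0) = 11/180
  weight(X=1) = 17/90
Total weight = 11/180 + 17/90 = 1/4
P(X=0 | obs) = 11/180 / 1/4 = 11/45
P(X=1 | obs) = 17/90 / 1/4 = 34/45
argmax = 1

argmax_v P(X = v | obs) = 1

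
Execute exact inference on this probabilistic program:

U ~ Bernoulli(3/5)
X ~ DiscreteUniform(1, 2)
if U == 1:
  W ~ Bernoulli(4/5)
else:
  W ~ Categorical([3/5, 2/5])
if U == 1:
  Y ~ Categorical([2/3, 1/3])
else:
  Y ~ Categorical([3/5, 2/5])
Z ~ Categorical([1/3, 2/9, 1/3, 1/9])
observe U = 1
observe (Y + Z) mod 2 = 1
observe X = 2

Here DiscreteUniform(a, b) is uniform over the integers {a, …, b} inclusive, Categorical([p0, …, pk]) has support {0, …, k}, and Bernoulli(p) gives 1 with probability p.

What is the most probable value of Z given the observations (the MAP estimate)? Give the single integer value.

argmax_v P(Z = v | obs) = 1

Enumerate traces; 8 have nonzero weight after conditioning:
  (U=1, X=2, W=0, Y=0, Z=1) weight 2/225
  (U=1, X=2, W=0, Y=0, Z=3) weight 1/225
  (U=1, X=2, W=0, Y=1, Z=0) weight 1/150
  (U=1, X=2, W=0, Y=1, Z=2) weight 1/150
  (U=1, X=2, W=1, Y=0, Z=1) weight 8/225
  (U=1, X=2, W=1, Y=0, Z=3) weight 4/225
  (U=1, X=2, W=1, Y=1, Z=0) weight 2/75
  (U=1, X=2, W=1, Y=1, Z=2) weight 2/75
Group by Z:
  weight(Z=0) = 1/30
  weight(Z=1) = 2/45
  weight(Z=2) = 1/30
  weight(Z=3) = 1/45
Total weight = 1/30 + 2/45 + 1/30 + 1/45 = 2/15
P(Z=0 | obs) = 1/30 / 2/15 = 1/4
P(Z=1 | obs) = 2/45 / 2/15 = 1/3
P(Z=2 | obs) = 1/30 / 2/15 = 1/4
P(Z=3 | obs) = 1/45 / 2/15 = 1/6
argmax = 1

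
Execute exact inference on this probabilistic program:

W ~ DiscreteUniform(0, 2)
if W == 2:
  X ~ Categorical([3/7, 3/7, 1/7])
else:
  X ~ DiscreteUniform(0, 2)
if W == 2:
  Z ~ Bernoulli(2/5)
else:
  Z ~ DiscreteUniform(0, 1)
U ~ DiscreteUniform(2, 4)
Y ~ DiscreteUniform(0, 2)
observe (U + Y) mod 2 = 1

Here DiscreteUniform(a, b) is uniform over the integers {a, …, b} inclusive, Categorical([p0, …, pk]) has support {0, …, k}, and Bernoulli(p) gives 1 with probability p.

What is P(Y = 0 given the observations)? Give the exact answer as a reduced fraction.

Enumerate traces; 72 have nonzero weight after conditioning:
  (W=0, X=0, Z=0, U=2, Y=1) weight 1/162
  (W=0, X=0, Z=0, U=3, Y=0) weight 1/162
  (W=0, X=0, Z=0, U=3, Y=2) weight 1/162
  (W=0, X=0, Z=0, U=4, Y=1) weight 1/162
  (W=0, X=0, Z=1, U=2, Y=1) weight 1/162
  (W=0, X=0, Z=1, U=3, Y=0) weight 1/162
  (W=0, X=0, Z=1, U=3, Y=2) weight 1/162
  (W=0, X=0, Z=1, U=4, Y=1) weight 1/162
  … 64 more
Group by Y:
  weight(Y=0) = 1/9
  weight(Y=1) = 2/9
  weight(Y=2) = 1/9
Total weight = 1/9 + 2/9 + 1/9 = 4/9
P(Y=0 | obs) = 1/9 / 4/9 = 1/4
P(Y=1 | obs) = 2/9 / 4/9 = 1/2
P(Y=2 | obs) = 1/9 / 4/9 = 1/4

P(Y = 0 | obs) = 1/4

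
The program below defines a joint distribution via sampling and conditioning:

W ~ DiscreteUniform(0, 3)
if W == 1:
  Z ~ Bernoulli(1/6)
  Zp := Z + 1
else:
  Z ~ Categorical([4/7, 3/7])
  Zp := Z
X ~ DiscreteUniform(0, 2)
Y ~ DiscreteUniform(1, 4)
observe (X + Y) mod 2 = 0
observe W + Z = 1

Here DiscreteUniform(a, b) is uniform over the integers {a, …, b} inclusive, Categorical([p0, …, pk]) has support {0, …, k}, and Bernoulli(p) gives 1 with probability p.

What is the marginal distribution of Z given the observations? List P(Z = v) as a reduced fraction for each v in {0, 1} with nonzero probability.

Enumerate traces; 12 have nonzero weight after conditioning:
  (W=0, Z=1, X=0, Y=2) weight 1/112
  (W=0, Z=1, X=0, Y=4) weight 1/112
  (W=0, Z=1, X=1, Y=1) weight 1/112
  (W=0, Z=1, X=1, Y=3) weight 1/112
  (W=0, Z=1, X=2, Y=2) weight 1/112
  (W=0, Z=1, X=2, Y=4) weight 1/112
  (W=1, Z=0, X=0, Y=2) weight 5/288
  (W=1, Z=0, X=0, Y=4) weight 5/288
  … 4 more
Group by Z:
  weight(Z=0) = 5/48
  weight(Z=1) = 3/56
Total weight = 5/48 + 3/56 = 53/336
P(Z=0 | obs) = 5/48 / 53/336 = 35/53
P(Z=1 | obs) = 3/56 / 53/336 = 18/53

P(Z=0) = 35/53, P(Z=1) = 18/53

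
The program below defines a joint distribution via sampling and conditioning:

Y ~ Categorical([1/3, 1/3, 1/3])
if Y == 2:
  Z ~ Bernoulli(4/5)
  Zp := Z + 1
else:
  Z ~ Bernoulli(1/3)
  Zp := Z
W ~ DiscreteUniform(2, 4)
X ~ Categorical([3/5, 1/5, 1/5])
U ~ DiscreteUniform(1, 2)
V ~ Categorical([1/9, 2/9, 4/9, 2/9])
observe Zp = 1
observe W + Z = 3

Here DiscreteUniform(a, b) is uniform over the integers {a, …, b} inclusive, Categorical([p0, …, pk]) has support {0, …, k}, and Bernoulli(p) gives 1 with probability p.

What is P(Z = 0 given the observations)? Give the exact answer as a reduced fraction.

Enumerate traces; 72 have nonzero weight after conditioning:
  (Y=0, Z=1, W=2, X=0, U=1, V=0) weight 1/810
  (Y=0, Z=1, W=2, X=0, U=1, V=1) weight 1/405
  (Y=0, Z=1, W=2, X=0, U=1, V=2) weight 2/405
  (Y=0, Z=1, W=2, X=0, U=1, V=3) weight 1/405
  (Y=0, Z=1, W=2, X=0, U=2, V=0) weight 1/810
  (Y=0, Z=1, W=2, X=0, U=2, V=1) weight 1/405
  (Y=0, Z=1, W=2, X=0, U=2, V=2) weight 2/405
  (Y=0, Z=1, W=2, X=0, U=2, V=3) weight 1/405
  (Y=2, Z=0, W=3, X=0, U=1, V=0) weight 1/1350
  … 63 more
Group by Z:
  weight(Z=0) = 1/45
  weight(Z=1) = 2/27
Total weight = 1/45 + 2/27 = 13/135
P(Z=0 | obs) = 1/45 / 13/135 = 3/13
P(Z=1 | obs) = 2/27 / 13/135 = 10/13

P(Z = 0 | obs) = 3/13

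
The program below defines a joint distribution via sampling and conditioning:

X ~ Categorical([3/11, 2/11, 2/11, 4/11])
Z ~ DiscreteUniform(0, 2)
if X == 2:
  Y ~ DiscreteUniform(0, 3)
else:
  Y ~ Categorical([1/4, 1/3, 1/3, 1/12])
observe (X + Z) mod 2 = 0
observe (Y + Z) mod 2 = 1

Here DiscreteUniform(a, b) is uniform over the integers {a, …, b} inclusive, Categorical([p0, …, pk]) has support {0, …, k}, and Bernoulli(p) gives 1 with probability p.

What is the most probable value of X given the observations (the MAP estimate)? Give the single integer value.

argmax_v P(X = v | obs) = 0

Enumerate traces; 12 have nonzero weight after conditioning:
  (X=0, Z=0, Y=1) weight 1/33
  (X=0, Z=0, Y=3) weight 1/132
  (X=0, Z=2, Y=1) weight 1/33
  (X=0, Z=2, Y=3) weight 1/132
  (X=1, Z=1, Y=0) weight 1/66
  (X=1, Z=1, Y=2) weight 2/99
  (X=2, Z=0, Y=1) weight 1/66
  (X=2, Z=0, Y=3) weight 1/66
  (X=3, Z=1, Y=0) weight 1/33
  … 3 more
Group by X:
  weight(X=0) = 5/66
  weight(X=1) = 7/198
  weight(X=2) = 2/33
  weight(X=3) = 7/99
Total weight = 5/66 + 7/198 + 2/33 + 7/99 = 8/33
P(X=0 | obs) = 5/66 / 8/33 = 5/16
P(X=1 | obs) = 7/198 / 8/33 = 7/48
P(X=2 | obs) = 2/33 / 8/33 = 1/4
P(X=3 | obs) = 7/99 / 8/33 = 7/24
argmax = 0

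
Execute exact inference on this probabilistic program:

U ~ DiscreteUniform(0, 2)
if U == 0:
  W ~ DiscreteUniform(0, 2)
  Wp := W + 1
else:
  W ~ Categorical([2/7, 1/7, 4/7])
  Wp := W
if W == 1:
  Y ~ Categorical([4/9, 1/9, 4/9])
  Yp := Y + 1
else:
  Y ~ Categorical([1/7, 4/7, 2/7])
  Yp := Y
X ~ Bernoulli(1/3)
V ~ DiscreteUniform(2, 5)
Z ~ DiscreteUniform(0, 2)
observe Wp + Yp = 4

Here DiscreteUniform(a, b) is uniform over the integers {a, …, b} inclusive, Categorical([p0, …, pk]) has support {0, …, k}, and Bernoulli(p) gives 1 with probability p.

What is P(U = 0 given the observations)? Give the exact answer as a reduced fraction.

P(U = 0 | obs) = 301/901

Enumerate traces; 144 have nonzero weight after conditioning:
  (U=0, W=1, Y=1, X=0, V=2, Z=0) weight 1/1458
  (U=0, W=1, Y=1, X=0, V=2, Z=1) weight 1/1458
  (U=0, W=1, Y=1, X=0, V=2, Z=2) weight 1/1458
  (U=0, W=1, Y=1, X=0, V=3, Z=0) weight 1/1458
  (U=0, W=1, Y=1, X=0, V=3, Z=1) weight 1/1458
  (U=0, W=1, Y=1, X=0, V=3, Z=2) weight 1/1458
  (U=0, W=1, Y=1, X=0, V=4, Z=0) weight 1/1458
  (U=0, W=1, Y=1, X=0, V=4, Z=1) weight 1/1458
  (U=1, W=1, Y=2, X=0, V=2, Z=0) weight 2/1701
  (U=2, W=1, Y=2, X=0, V=2, Z=0) weight 2/1701
  … 134 more
Group by U:
  weight(U=0) = 43/567
  weight(U=1) = 100/1323
  weight(U=2) = 100/1323
Total weight = 43/567 + 100/1323 + 100/1323 = 901/3969
P(U=0 | obs) = 43/567 / 901/3969 = 301/901
P(U=1 | obs) = 100/1323 / 901/3969 = 300/901
P(U=2 | obs) = 100/1323 / 901/3969 = 300/901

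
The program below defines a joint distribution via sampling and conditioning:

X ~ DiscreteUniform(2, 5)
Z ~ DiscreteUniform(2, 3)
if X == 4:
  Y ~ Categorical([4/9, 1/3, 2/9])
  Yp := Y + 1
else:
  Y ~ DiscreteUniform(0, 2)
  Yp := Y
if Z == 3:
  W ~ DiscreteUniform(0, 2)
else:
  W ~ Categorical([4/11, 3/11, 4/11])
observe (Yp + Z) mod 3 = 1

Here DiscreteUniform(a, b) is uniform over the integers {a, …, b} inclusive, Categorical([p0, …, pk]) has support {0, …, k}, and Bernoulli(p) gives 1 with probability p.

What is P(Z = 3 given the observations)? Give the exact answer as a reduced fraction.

P(Z = 3 | obs) = 13/25

Enumerate traces; 24 have nonzero weight after conditioning:
  (X=2, Z=2, Y=2, W=0) weight 1/66
  (X=2, Z=2, Y=2, W=1) weight 1/88
  (X=2, Z=2, Y=2, W=2) weight 1/66
  (X=2, Z=3, Y=1, W=0) weight 1/72
  (X=2, Z=3, Y=1, W=1) weight 1/72
  (X=2, Z=3, Y=1, W=2) weight 1/72
  (X=3, Z=2, Y=2, W=0) weight 1/66
  (X=3, Z=2, Y=2, W=1) weight 1/88
  … 16 more
Group by Z:
  weight(Z=2) = 1/6
  weight(Z=3) = 13/72
Total weight = 1/6 + 13/72 = 25/72
P(Z=2 | obs) = 1/6 / 25/72 = 12/25
P(Z=3 | obs) = 13/72 / 25/72 = 13/25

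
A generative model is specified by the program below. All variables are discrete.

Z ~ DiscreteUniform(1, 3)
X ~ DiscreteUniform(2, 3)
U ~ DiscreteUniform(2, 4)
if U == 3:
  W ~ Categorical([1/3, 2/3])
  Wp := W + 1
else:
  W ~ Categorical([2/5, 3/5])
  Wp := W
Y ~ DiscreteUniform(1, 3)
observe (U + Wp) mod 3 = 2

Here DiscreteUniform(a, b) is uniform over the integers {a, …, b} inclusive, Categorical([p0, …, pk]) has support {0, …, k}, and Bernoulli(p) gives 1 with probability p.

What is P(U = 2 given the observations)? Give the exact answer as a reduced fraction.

Enumerate traces; 54 have nonzero weight after conditioning:
  (Z=1, X=2, U=2, W=0, Y=1) weight 1/135
  (Z=1, X=2, U=2, W=0, Y=2) weight 1/135
  (Z=1, X=2, U=2, W=0, Y=3) weight 1/135
  (Z=1, X=2, U=3, W=1, Y=1) weight 1/81
  (Z=1, X=2, U=3, W=1, Y=2) weight 1/81
  (Z=1, X=2, U=3, W=1, Y=3) weight 1/81
  (Z=1, X=2, U=4, W=1, Y=1) weight 1/90
  (Z=1, X=2, U=4, W=1, Y=2) weight 1/90
  … 46 more
Group by U:
  weight(U=2) = 2/15
  weight(U=3) = 2/9
  weight(U=4) = 1/5
Total weight = 2/15 + 2/9 + 1/5 = 5/9
P(U=2 | obs) = 2/15 / 5/9 = 6/25
P(U=3 | obs) = 2/9 / 5/9 = 2/5
P(U=4 | obs) = 1/5 / 5/9 = 9/25

P(U = 2 | obs) = 6/25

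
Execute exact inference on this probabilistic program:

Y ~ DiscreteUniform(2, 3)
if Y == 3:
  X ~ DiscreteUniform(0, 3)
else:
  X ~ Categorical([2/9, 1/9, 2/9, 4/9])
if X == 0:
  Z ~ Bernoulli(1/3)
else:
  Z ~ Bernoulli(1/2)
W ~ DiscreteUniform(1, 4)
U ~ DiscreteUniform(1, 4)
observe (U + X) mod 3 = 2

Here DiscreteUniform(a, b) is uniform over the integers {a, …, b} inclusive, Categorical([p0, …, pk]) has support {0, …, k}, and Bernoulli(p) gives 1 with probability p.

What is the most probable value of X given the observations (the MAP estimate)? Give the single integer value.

argmax_v P(X = v | obs) = 1

Enumerate traces; 80 have nonzero weight after conditioning:
  (Y=2, X=0, Z=0, W=1, U=2) weight 1/216
  (Y=2, X=0, Z=0, W=2, U=2) weight 1/216
  (Y=2, X=0, Z=0, W=3, U=2) weight 1/216
  (Y=2, X=0, Z=0, W=4, U=2) weight 1/216
  (Y=2, X=0, Z=1, W=1, U=2) weight 1/432
  (Y=2, X=0, Z=1, W=2, U=2) weight 1/432
  (Y=2, X=0, Z=1, W=3, U=2) weight 1/432
  (Y=2, X=0, Z=1, W=4, U=2) weight 1/432
  (Y=2, X=1, Z=0, W=1, U=1) weight 1/576
  (Y=2, X=2, Z=0, W=1, U=3) weight 1/288
  … 70 more
Group by X:
  weight(X=0) = 17/288
  weight(X=1) = 13/144
  weight(X=2) = 17/288
  weight(X=3) = 25/288
Total weight = 17/288 + 13/144 + 17/288 + 25/288 = 85/288
P(X=0 | obs) = 17/288 / 85/288 = 1/5
P(X=1 | obs) = 13/144 / 85/288 = 26/85
P(X=2 | obs) = 17/288 / 85/288 = 1/5
P(X=3 | obs) = 25/288 / 85/288 = 5/17
argmax = 1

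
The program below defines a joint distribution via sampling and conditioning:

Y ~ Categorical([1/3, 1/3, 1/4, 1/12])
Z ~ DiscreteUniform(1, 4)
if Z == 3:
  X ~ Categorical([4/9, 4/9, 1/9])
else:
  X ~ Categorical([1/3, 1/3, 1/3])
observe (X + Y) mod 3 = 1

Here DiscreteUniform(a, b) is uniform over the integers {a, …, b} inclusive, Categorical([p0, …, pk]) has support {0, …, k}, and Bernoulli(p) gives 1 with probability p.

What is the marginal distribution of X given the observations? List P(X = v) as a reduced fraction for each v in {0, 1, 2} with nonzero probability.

P(X=0) = 52/147, P(X=1) = 65/147, P(X=2) = 10/49

Enumerate traces; 16 have nonzero weight after conditioning:
  (Y=0, Z=1, X=1) weight 1/36
  (Y=0, Z=2, X=1) weight 1/36
  (Y=0, Z=3, X=1) weight 1/27
  (Y=0, Z=4, X=1) weight 1/36
  (Y=1, Z=1, X=0) weight 1/36
  (Y=1, Z=2, X=0) weight 1/36
  (Y=1, Z=3, X=0) weight 1/27
  (Y=1, Z=4, X=0) weight 1/36
  (Y=2, Z=1, X=2) weight 1/48
  … 7 more
Group by X:
  weight(X=0) = 13/108
  weight(X=1) = 65/432
  weight(X=2) = 5/72
Total weight = 13/108 + 65/432 + 5/72 = 49/144
P(X=0 | obs) = 13/108 / 49/144 = 52/147
P(X=1 | obs) = 65/432 / 49/144 = 65/147
P(X=2 | obs) = 5/72 / 49/144 = 10/49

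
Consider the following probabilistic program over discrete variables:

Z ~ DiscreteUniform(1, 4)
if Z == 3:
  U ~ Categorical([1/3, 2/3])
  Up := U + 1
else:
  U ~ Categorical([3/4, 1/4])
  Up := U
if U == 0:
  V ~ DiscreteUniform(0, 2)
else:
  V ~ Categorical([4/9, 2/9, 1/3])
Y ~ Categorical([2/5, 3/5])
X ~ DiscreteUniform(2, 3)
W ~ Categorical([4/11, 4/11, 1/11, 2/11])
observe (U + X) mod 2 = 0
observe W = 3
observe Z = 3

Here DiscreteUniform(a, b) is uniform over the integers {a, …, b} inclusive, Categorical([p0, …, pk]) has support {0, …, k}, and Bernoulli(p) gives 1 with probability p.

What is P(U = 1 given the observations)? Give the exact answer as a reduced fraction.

P(U = 1 | obs) = 2/3

Enumerate traces; 12 have nonzero weight after conditioning:
  (Z=3, U=0, V=0, Y=0, X=2, W=3) weight 1/990
  (Z=3, U=0, V=0, Y=1, X=2, W=3) weight 1/660
  (Z=3, U=0, V=1, Y=0, X=2, W=3) weight 1/990
  (Z=3, U=0, V=1, Y=1, X=2, W=3) weight 1/660
  (Z=3, U=0, V=2, Y=0, X=2, W=3) weight 1/990
  (Z=3, U=0, V=2, Y=1, X=2, W=3) weight 1/660
  (Z=3, U=1, V=0, Y=0, X=3, W=3) weight 4/1485
  (Z=3, U=1, V=0, Y=1, X=3, W=3) weight 2/495
  … 4 more
Group by U:
  weight(U=0) = 1/132
  weight(U=1) = 1/66
Total weight = 1/132 + 1/66 = 1/44
P(U=0 | obs) = 1/132 / 1/44 = 1/3
P(U=1 | obs) = 1/66 / 1/44 = 2/3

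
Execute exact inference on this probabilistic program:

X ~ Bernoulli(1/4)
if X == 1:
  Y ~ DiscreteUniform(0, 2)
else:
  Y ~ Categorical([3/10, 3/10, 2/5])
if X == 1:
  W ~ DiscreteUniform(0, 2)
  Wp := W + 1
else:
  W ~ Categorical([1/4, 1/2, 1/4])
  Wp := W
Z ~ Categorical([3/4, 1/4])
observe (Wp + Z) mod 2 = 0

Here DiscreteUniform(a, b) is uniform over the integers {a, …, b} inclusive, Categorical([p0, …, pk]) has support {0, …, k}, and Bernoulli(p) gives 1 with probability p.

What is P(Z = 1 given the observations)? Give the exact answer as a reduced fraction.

Enumerate traces; 18 have nonzero weight after conditioning:
  (X=0, Y=0, W=0, Z=0) weight 27/640
  (X=0, Y=0, W=1, Z=1) weight 9/320
  (X=0, Y=0, W=2, Z=0) weight 27/640
  (X=0, Y=1, W=0, Z=0) weight 27/640
  (X=0, Y=1, W=1, Z=1) weight 9/320
  (X=0, Y=1, W=2, Z=0) weight 27/640
  (X=0, Y=2, W=0, Z=0) weight 9/160
  (X=0, Y=2, W=1, Z=1) weight 3/80
  … 10 more
Group by Z:
  weight(Z=0) = 11/32
  weight(Z=1) = 13/96
Total weight = 11/32 + 13/96 = 23/48
P(Z=0 | obs) = 11/32 / 23/48 = 33/46
P(Z=1 | obs) = 13/96 / 23/48 = 13/46

P(Z = 1 | obs) = 13/46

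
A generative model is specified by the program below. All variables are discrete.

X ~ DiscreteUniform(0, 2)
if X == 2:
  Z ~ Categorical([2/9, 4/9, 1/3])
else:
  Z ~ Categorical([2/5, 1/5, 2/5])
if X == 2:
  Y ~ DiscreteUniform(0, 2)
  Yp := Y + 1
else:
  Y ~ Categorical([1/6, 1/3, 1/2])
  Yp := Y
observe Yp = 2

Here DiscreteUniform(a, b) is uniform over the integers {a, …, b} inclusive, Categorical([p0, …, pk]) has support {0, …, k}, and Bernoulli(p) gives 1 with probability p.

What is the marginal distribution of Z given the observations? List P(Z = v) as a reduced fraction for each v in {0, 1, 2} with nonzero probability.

P(Z=0) = 16/45, P(Z=1) = 47/180, P(Z=2) = 23/60

Enumerate traces; 9 have nonzero weight after conditioning:
  (X=0, Z=0, Y=2) weight 1/15
  (X=0, Z=1, Y=2) weight 1/30
  (X=0, Z=2, Y=2) weight 1/15
  (X=1, Z=0, Y=2) weight 1/15
  (X=1, Z=1, Y=2) weight 1/30
  (X=1, Z=2, Y=2) weight 1/15
  (X=2, Z=0, Y=1) weight 2/81
  (X=2, Z=1, Y=1) weight 4/81
  … 1 more
Group by Z:
  weight(Z=0) = 64/405
  weight(Z=1) = 47/405
  weight(Z=2) = 23/135
Total weight = 64/405 + 47/405 + 23/135 = 4/9
P(Z=0 | obs) = 64/405 / 4/9 = 16/45
P(Z=1 | obs) = 47/405 / 4/9 = 47/180
P(Z=2 | obs) = 23/135 / 4/9 = 23/60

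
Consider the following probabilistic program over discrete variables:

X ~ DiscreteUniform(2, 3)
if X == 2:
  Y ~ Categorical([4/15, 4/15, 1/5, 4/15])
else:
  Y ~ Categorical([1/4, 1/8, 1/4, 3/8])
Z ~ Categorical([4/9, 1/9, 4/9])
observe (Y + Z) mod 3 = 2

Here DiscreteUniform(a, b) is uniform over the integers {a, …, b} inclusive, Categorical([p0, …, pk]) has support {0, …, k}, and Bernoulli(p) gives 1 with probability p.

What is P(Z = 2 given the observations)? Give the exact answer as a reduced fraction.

P(Z = 2 | obs) = 556/819

Enumerate traces; 8 have nonzero weight after conditioning:
  (X=2, Y=0, Z=2) weight 8/135
  (X=2, Y=1, Z=1) weight 2/135
  (X=2, Y=2, Z=0) weight 2/45
  (X=2, Y=3, Z=2) weight 8/135
  (X=3, Y=0, Z=2) weight 1/18
  (X=3, Y=1, Z=1) weight 1/144
  (X=3, Y=2, Z=0) weight 1/18
  (X=3, Y=3, Z=2) weight 1/12
Group by Z:
  weight(Z=0) = 1/10
  weight(Z=1) = 47/2160
  weight(Z=2) = 139/540
Total weight = 1/10 + 47/2160 + 139/540 = 91/240
P(Z=0 | obs) = 1/10 / 91/240 = 24/91
P(Z=1 | obs) = 47/2160 / 91/240 = 47/819
P(Z=2 | obs) = 139/540 / 91/240 = 556/819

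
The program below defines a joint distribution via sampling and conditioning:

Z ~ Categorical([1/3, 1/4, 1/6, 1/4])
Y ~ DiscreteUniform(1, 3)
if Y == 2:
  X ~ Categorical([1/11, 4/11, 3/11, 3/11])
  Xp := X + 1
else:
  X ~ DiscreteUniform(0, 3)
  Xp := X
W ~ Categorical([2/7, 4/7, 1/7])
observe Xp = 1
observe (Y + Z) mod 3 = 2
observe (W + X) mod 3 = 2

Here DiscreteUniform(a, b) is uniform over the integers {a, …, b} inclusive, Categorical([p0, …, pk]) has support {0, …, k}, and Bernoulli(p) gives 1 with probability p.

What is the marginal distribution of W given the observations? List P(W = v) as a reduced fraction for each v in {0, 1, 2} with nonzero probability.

P(W=1) = 55/62, P(W=2) = 7/62

Enumerate traces; 4 have nonzero weight after conditioning:
  (Z=0, Y=2, X=0, W=2) weight 1/693
  (Z=1, Y=1, X=1, W=1) weight 1/84
  (Z=2, Y=3, X=1, W=1) weight 1/126
  (Z=3, Y=2, X=0, W=2) weight 1/924
Group by W:
  weight(W=1) = 5/252
  weight(W=2) = 1/396
Total weight = 5/252 + 1/396 = 31/1386
P(W=1 | obs) = 5/252 / 31/1386 = 55/62
P(W=2 | obs) = 1/396 / 31/1386 = 7/62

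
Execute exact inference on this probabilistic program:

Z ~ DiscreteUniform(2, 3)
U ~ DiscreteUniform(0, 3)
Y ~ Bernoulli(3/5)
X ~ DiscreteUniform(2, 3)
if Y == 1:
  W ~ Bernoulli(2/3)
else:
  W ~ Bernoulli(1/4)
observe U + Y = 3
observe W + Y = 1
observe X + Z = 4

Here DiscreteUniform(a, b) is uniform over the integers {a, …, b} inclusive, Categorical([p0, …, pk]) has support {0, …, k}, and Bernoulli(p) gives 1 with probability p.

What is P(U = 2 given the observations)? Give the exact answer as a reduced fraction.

P(U = 2 | obs) = 2/3

Enumerate traces; 2 have nonzero weight after conditioning:
  (Z=2, U=2, Y=1, X=2, W=0) weight 1/80
  (Z=2, U=3, Y=0, X=2, W=1) weight 1/160
Group by U:
  weight(U=2) = 1/80
  weight(U=3) = 1/160
Total weight = 1/80 + 1/160 = 3/160
P(U=2 | obs) = 1/80 / 3/160 = 2/3
P(U=3 | obs) = 1/160 / 3/160 = 1/3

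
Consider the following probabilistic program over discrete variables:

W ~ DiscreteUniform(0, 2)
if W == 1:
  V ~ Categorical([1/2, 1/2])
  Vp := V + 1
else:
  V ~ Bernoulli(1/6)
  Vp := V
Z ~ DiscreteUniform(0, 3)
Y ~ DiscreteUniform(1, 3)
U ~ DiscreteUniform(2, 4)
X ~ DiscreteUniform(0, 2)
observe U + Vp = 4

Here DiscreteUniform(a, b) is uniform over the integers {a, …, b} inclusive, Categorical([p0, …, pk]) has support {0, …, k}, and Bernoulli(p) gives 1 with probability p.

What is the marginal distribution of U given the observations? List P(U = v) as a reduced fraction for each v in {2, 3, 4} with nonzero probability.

P(U=2) = 1/6, P(U=3) = 5/18, P(U=4) = 5/9

Enumerate traces; 216 have nonzero weight after conditioning:
  (W=0, V=0, Z=0, Y=1, U=4, X=0) weight 5/1944
  (W=0, V=0, Z=0, Y=1, U=4, X=1) weight 5/1944
  (W=0, V=0, Z=0, Y=1, U=4, X=2) weight 5/1944
  (W=0, V=0, Z=0, Y=2, U=4, X=0) weight 5/1944
  (W=0, V=0, Z=0, Y=2, U=4, X=1) weight 5/1944
  (W=0, V=0, Z=0, Y=2, U=4, X=2) weight 5/1944
  (W=0, V=0, Z=0, Y=3, U=4, X=0) weight 5/1944
  (W=0, V=0, Z=0, Y=3, U=4, X=1) weight 5/1944
  (W=0, V=1, Z=0, Y=1, U=3, X=0) weight 1/1944
  (W=1, V=1, Z=0, Y=1, U=2, X=0) weight 1/648
  … 206 more
Group by U:
  weight(U=2) = 1/18
  weight(U=3) = 5/54
  weight(U=4) = 5/27
Total weight = 1/18 + 5/54 + 5/27 = 1/3
P(U=2 | obs) = 1/18 / 1/3 = 1/6
P(U=3 | obs) = 5/54 / 1/3 = 5/18
P(U=4 | obs) = 5/27 / 1/3 = 5/9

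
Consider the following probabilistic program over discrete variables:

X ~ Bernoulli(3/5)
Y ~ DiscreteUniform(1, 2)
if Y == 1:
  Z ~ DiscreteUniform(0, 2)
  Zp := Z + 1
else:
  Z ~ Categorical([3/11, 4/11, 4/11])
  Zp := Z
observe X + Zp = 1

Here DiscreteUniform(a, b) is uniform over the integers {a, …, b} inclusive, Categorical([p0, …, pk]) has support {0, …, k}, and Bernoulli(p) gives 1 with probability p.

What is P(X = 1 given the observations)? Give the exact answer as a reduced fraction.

Enumerate traces; 3 have nonzero weight after conditioning:
  (X=0, Y=1, Z=0) weight 1/15
  (X=0, Y=2, Z=1) weight 4/55
  (X=1, Y=2, Z=0) weight 9/110
Group by X:
  weight(X=0) = 23/165
  weight(X=1) = 9/110
Total weight = 23/165 + 9/110 = 73/330
P(X=0 | obs) = 23/165 / 73/330 = 46/73
P(X=1 | obs) = 9/110 / 73/330 = 27/73

P(X = 1 | obs) = 27/73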